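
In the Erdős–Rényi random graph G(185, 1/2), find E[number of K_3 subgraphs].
E[# K_3] = C(185, 3) · (1/2)^C(3, 2) = 1038220 / 2^3 = 259555/2 = 129777.5

For each 3-subset S of vertices (there are C(185, 3) = 1038220 such S), let X_S = 1 if S induces a K_3 (all C(3, 2) = 3 edges present). Then P(X_S = 1) = (1/2)^3 = 1/8. By linearity of expectation, E[# K_3] = C(185, 3) · (1/2)^3 = 1038220 / 8 = 259555/2 = 129777.5.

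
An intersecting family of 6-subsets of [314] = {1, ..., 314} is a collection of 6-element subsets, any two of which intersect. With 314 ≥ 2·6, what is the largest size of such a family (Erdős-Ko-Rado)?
max |F| = C(313, 5) = 24243663522

The Erdős-Ko-Rado theorem states: for n ≥ 2k, an intersecting family of k-subsets of an n-element set has size at most C(n − 1, k − 1), with equality for 'star' families {A ⊆ [n] : |A| = k, i ∈ A} (fix an element i). For n = 314, k = 6: C(313, 5) = 24243663522.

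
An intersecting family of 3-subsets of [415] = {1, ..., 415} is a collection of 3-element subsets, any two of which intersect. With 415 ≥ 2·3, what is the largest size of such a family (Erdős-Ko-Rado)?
max |F| = C(414, 2) = 85491

The Erdős-Ko-Rado theorem states: for n ≥ 2k, an intersecting family of k-subsets of an n-element set has size at most C(n − 1, k − 1), with equality for 'star' families {A ⊆ [n] : |A| = k, i ∈ A} (fix an element i). For n = 415, k = 3: C(414, 2) = 85491.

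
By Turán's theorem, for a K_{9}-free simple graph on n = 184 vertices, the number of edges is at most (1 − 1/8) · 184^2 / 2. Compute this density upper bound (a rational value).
Turán density bound = (7/8) · 184^2/2 = 14812

Turán's theorem: ex(n, K_{r+1}) is achieved by the complete r-partite Turán graph T(n, r) with parts as balanced as possible, and is at most (1 − 1/r) · n^2/2. For r = 8, n = 184: the density bound is (7/8) · 33856/2 = 14812. Since 8 ∣ 184, the Turán graph T(184, 8) has parts of equal size 23, and its edge count e(T(184, 8)) = 14812 attains the density bound exactly.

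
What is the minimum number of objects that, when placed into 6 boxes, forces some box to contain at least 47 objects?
n = (47 − 1)·6 + 1 = 277

By the generalised pigeonhole principle, to guarantee some box contains ≥ r objects we need more than (r − 1) · k objects total. Threshold: n = (r − 1) · k + 1. With r = 47 and k = 6: n = 46 · 6 + 1 = 276 + 1 = 277. For n = 276 = 46 · 6, we can put exactly 46 objects in every box, avoiding 47 in any single one — so 277 is tight.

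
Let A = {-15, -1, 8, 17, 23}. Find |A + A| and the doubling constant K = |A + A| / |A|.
K = |A + A| / |A| = 14/5

Enumerate A + A = {a + b : a, b ∈ A}. With |A| = 5, there are |A|^2 = 25 ordered sum pairs; collecting distinct values, A + A = {-30, -16, -7, -2, 2, 7, 8, 16, 22, 25, 31, 34, 40, 46}, so |A + A| = 14. Thus K = 14/5. For comparison, the minimum possible |A + A| over all 5-element sets is 2·5 − 1 = 9 (so min K = 9/5), attained only by arithmetic progressions.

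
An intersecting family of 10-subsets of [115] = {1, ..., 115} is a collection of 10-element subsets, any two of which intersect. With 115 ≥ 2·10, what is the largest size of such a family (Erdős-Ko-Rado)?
max |F| = C(114, 9) = 6481773410772

Erdős-Ko-Rado (1961): when n ≥ 2k, max |F| = C(n−1, k−1). The bound is attained by the star {A : i ∈ A} for any fixed i ∈ [n]. Here C(115−1, 10−1) = C(114, 9) = 6481773410772.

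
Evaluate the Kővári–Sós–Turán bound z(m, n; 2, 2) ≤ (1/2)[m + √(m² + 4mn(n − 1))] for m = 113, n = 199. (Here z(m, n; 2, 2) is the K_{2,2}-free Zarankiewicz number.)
z(113, 199; 2, 2) ≤ (1/2)[113 + √(113² + 4·113·199·198)] = (1/2)[113 + √17822473] = 2167.3335

Kővári–Sós–Turán: let r_1, ..., r_113 be the row sums and z = Σ r_i the total number of 1s. Each pair of columns can share at most one row with both entries 1 (else a 2×2 all-ones block appears), so Σ_i C(r_i, 2) ≤ C(199, 2) = 19701. By convexity Σ_i C(r_i, 2) ≥ 113·C(z/113, 2) = z(z − 113)/(2·113), giving z² − 113z − 113·199·198 ≤ 0 and hence z ≤ (1/2)[113 + √(12769 + 4·4452426)] = (1/2)[113 + √17822473] ≈ (1/2)(113 + 4221.6671) = 2167.3335.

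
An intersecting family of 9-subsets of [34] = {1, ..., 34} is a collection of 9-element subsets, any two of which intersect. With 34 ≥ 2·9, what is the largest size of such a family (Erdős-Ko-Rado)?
max |F| = C(33, 8) = 13884156

Erdős-Ko-Rado (1961): when n ≥ 2k, max |F| = C(n−1, k−1). The bound is attained by the star {A : i ∈ A} for any fixed i ∈ [n]. Here C(34−1, 9−1) = C(33, 8) = 13884156.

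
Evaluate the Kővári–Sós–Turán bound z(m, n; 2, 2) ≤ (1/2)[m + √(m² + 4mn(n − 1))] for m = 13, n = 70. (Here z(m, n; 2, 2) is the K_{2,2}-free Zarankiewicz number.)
z(13, 70; 2, 2) ≤ (1/2)[13 + √(13² + 4·13·70·69)] = (1/2)[13 + √251329] = 257.1636

Kővári–Sós–Turán: let r_1, ..., r_13 be the row sums and z = Σ r_i the total number of 1s. Each pair of columns can share at most one row with both entries 1 (else a 2×2 all-ones block appears), so Σ_i C(r_i, 2) ≤ C(70, 2) = 2415. By convexity Σ_i C(r_i, 2) ≥ 13·C(z/13, 2) = z(z − 13)/(2·13), giving z² − 13z − 13·70·69 ≤ 0 and hence z ≤ (1/2)[13 + √(169 + 4·62790)] = (1/2)[13 + √251329] ≈ (1/2)(13 + 501.3272) = 257.1636.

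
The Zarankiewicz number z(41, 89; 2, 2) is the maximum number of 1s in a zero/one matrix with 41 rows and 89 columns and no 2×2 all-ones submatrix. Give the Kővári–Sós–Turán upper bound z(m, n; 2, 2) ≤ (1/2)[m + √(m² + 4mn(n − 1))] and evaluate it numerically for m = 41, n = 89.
z(41, 89; 2, 2) ≤ (1/2)[41 + √(41² + 4·41·89·88)] = (1/2)[41 + √1286129] = 587.5381

Kővári–Sós–Turán: let r_1, ..., r_41 be the row sums and z = Σ r_i the total number of 1s. Each pair of columns can share at most one row with both entries 1 (else a 2×2 all-ones block appears), so Σ_i C(r_i, 2) ≤ C(89, 2) = 3916. By convexity Σ_i C(r_i, 2) ≥ 41·C(z/41, 2) = z(z − 41)/(2·41), giving z² − 41z − 41·89·88 ≤ 0 and hence z ≤ (1/2)[41 + √(1681 + 4·321112)] = (1/2)[41 + √1286129] ≈ (1/2)(41 + 1134.0763) = 587.5381.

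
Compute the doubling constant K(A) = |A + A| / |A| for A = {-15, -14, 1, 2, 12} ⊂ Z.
K = |A + A| / |A| = 14/5

Enumerate A + A = {a + b : a, b ∈ A}. With |A| = 5, there are |A|^2 = 25 ordered sum pairs; collecting distinct values, A + A = {-30, -29, -28, -14, -13, -12, -3, -2, 2, 3, 4, 13, 14, 24}, so |A + A| = 14. Thus K = 14/5. For comparison, the minimum possible |A + A| over all 5-element sets is 2·5 − 1 = 9 (so min K = 9/5), attained only by arithmetic progressions.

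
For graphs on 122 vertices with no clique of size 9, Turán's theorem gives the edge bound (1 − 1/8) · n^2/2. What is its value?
Turán density bound = (7/8) · 122^2/2 = 26047/4 ≈ 6511.75

Turán's theorem: ex(n, K_{r+1}) is achieved by the complete r-partite Turán graph T(n, r) with parts as balanced as possible, and is at most (1 − 1/r) · n^2/2. For r = 8, n = 122: the density bound is (7/8) · 14884/2 = 26047/4 ≈ 6511.75. The integer-valued extremum is e(T(122, 8)) = 6511, which is strictly less than the density bound 26047/4 since 8 ∤ 122 (the parts of T(122, 8) cannot all be equal).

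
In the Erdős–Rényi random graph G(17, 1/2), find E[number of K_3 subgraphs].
E[# K_3] = C(17, 3) · (1/2)^C(3, 2) = 680 / 2^3 = 85

For each 3-subset S of vertices (there are C(17, 3) = 680 such S), let X_S = 1 if S induces a K_3 (all C(3, 2) = 3 edges present). Then P(X_S = 1) = (1/2)^3 = 1/8. By linearity of expectation, E[# K_3] = C(17, 3) · (1/2)^3 = 680 / 8 = 85.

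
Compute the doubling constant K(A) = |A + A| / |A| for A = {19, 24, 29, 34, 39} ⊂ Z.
K = |A + A| / |A| = 9/5

Enumerate A + A = {a + b : a, b ∈ A}. With |A| = 5, there are |A|^2 = 25 ordered sum pairs; collecting distinct values, A + A = {38, 43, 48, 53, 58, 63, 68, 73, 78}, so |A + A| = 9. Thus K = 9/5. Here |A + A| = 2|A| − 1 = 9, the minimum possible — so K = 9/5 is minimal, which holds iff A is an arithmetic progression.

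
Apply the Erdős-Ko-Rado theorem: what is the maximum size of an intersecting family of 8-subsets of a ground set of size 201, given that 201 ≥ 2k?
max |F| = C(200, 7) = 2283896214600

The Erdős-Ko-Rado theorem states: for n ≥ 2k, an intersecting family of k-subsets of an n-element set has size at most C(n − 1, k − 1), with equality for 'star' families {A ⊆ [n] : |A| = k, i ∈ A} (fix an element i). For n = 201, k = 8: C(200, 7) = 2283896214600.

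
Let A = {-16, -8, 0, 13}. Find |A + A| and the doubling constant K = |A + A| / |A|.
K = |A + A| / |A| = 9/4

Enumerate A + A = {a + b : a, b ∈ A}. With |A| = 4, there are |A|^2 = 16 ordered sum pairs; collecting distinct values, A + A = {-32, -24, -16, -8, -3, 0, 5, 13, 26}, so |A + A| = 9. Thus K = 9/4. For comparison, the minimum possible |A + A| over all 4-element sets is 2·4 − 1 = 7 (so min K = 7/4), attained only by arithmetic progressions.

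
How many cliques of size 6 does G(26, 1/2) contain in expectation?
E[# K_6] = C(26, 6) · (1/2)^C(6, 2) = 230230 / 2^15 = 115115/16384 ≈ 7.026062

For each 6-subset S of vertices (there are C(26, 6) = 230230 such S), let X_S = 1 if S induces a K_6 (all C(6, 2) = 15 edges present). Then P(X_S = 1) = (1/2)^15 = 1/32768. By linearity of expectation, E[# K_6] = C(26, 6) · (1/2)^15 = 230230 / 32768 = 115115/16384 ≈ 7.026062.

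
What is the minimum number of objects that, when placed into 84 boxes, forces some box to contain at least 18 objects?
n = (18 − 1)·84 + 1 = 1429

By the generalised pigeonhole principle, to guarantee some box contains ≥ r objects we need more than (r − 1) · k objects total. Threshold: n = (r − 1) · k + 1. With r = 18 and k = 84: n = 17 · 84 + 1 = 1428 + 1 = 1429. For n = 1428 = 17 · 84, we can put exactly 17 objects in every box, avoiding 18 in any single one — so 1429 is tight.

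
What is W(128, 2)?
W(128, 2) = 128 + 1 = 129

A 2-term AP is any pair of integers, so a monochromatic 2-AP exists iff some colour is used at least twice. With 128 colours, the colouring i ↦ i on {1, ..., 128} uses each colour once, avoiding any monochromatic pair, so W(128, 2) > 128. For {1, ..., 129}, pigeonhole forces two integers of the same colour, which form a monochromatic 2-AP. Hence W(128, 2) = 129.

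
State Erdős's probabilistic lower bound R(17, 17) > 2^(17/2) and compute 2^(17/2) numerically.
2^(17/2) = 362.0387; so R(17, 17) > 362.0387

Colour each edge of K_n uniformly at random with red/blue. The expected number of monochromatic K_17 is C(n, 17) · 2 · 2^(−C(17,2)). If C(n, 17) · 2^(1 − C(17,2)) < 1, then with positive probability no monochromatic K_17 exists, so R(17, 17) > n. The standard estimate C(n, 17) ≤ n^17/17! shows this inequality holds whenever n ≤ 2^(17/2) (since 17! · 2^(C(17,2) − 1) > 2^(17^2/2) ≥ n^17). Hence R(17, 17) > 2^(17/2) = 362.0387.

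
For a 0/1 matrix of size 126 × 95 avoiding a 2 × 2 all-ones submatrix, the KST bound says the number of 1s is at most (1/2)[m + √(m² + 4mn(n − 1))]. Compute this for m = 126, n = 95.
z(126, 95; 2, 2) ≤ (1/2)[126 + √(126² + 4·126·95·94)] = (1/2)[126 + √4516596] = 1125.6142

Kővári–Sós–Turán: let r_1, ..., r_126 be the row sums and z = Σ r_i the total number of 1s. Each pair of columns can share at most one row with both entries 1 (else a 2×2 all-ones block appears), so Σ_i C(r_i, 2) ≤ C(95, 2) = 4465. By convexity Σ_i C(r_i, 2) ≥ 126·C(z/126, 2) = z(z − 126)/(2·126), giving z² − 126z − 126·95·94 ≤ 0 and hence z ≤ (1/2)[126 + √(15876 + 4·1125180)] = (1/2)[126 + √4516596] ≈ (1/2)(126 + 2125.2285) = 1125.6142.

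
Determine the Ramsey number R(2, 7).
R(2, 7) = 7

R(2, k) = k for all k ≥ 2: in a 2-colouring of K_k, either some edge is red (a red K_2) or all edges are blue (a blue K_k). And K_{6} coloured all-blue has no blue K_7, so R(2, 7) > 6. Hence R(2, 7) = 7.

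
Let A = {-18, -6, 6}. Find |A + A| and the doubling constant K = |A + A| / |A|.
K = |A + A| / |A| = 5/3

Enumerate A + A = {a + b : a, b ∈ A}. With |A| = 3, there are |A|^2 = 9 ordered sum pairs; collecting distinct values, A + A = {-36, -24, -12, 0, 12}, so |A + A| = 5. Thus K = 5/3. Here |A + A| = 2|A| − 1 = 5, the minimum possible — so K = 5/3 is minimal, which holds iff A is an arithmetic progression.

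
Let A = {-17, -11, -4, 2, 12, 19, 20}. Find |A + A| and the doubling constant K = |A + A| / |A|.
K = |A + A| / |A| = 26/7

Enumerate A + A = {a + b : a, b ∈ A}. With |A| = 7, there are |A|^2 = 49 ordered sum pairs; collecting distinct values, A + A = {-34, -28, -22, -21, -15, -9, -8, -5, -2, 1, 2, 3, 4, 8, 9, 14, 15, 16, 21, 22, 24, 31, 32, 38, 39, 40}, so |A + A| = 26. Thus K = 26/7. For comparison, the minimum possible |A + A| over all 7-element sets is 2·7 − 1 = 13 (so min K = 13/7), attained only by arithmetic progressions.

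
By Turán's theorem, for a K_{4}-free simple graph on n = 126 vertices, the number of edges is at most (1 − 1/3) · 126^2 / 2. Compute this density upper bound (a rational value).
Turán density bound = (2/3) · 126^2/2 = 5292

Turán's theorem: ex(n, K_{r+1}) is achieved by the complete r-partite Turán graph T(n, r) with parts as balanced as possible, and is at most (1 − 1/r) · n^2/2. For r = 3, n = 126: the density bound is (2/3) · 15876/2 = 5292. Since 3 ∣ 126, the Turán graph T(126, 3) has parts of equal size 42, and its edge count e(T(126, 3)) = 5292 attains the density bound exactly.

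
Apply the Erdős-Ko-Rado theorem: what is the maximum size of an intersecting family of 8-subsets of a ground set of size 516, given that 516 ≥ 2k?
max |F| = C(515, 7) = 1829936401234560

The Erdős-Ko-Rado theorem states: for n ≥ 2k, an intersecting family of k-subsets of an n-element set has size at most C(n − 1, k − 1), with equality for 'star' families {A ⊆ [n] : |A| = k, i ∈ A} (fix an element i). For n = 516, k = 8: C(515, 7) = 1829936401234560.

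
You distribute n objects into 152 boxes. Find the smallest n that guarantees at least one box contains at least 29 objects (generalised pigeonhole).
n = (29 − 1)·152 + 1 = 4257

By the generalised pigeonhole principle, to guarantee some box contains ≥ r objects we need more than (r − 1) · k objects total. Threshold: n = (r − 1) · k + 1. With r = 29 and k = 152: n = 28 · 152 + 1 = 4256 + 1 = 4257. For n = 4256 = 28 · 152, we can put exactly 28 objects in every box, avoiding 29 in any single one — so 4257 is tight.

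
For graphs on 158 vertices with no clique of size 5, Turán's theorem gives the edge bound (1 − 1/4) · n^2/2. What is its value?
Turán density bound = (3/4) · 158^2/2 = 18723/2 ≈ 9361.5

Turán's theorem: ex(n, K_{r+1}) is achieved by the complete r-partite Turán graph T(n, r) with parts as balanced as possible, and is at most (1 − 1/r) · n^2/2. For r = 4, n = 158: the density bound is (3/4) · 24964/2 = 18723/2 ≈ 9361.5. The integer-valued extremum is e(T(158, 4)) = 9361, which is strictly less than the density bound 18723/2 since 4 ∤ 158 (the parts of T(158, 4) cannot all be equal).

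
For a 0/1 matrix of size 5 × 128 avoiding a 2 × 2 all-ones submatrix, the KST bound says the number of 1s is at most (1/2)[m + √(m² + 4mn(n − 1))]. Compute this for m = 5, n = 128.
z(5, 128; 2, 2) ≤ (1/2)[5 + √(5² + 4·5·128·127)] = (1/2)[5 + √325145] = 287.6074

Kővári–Sós–Turán: let r_1, ..., r_5 be the row sums and z = Σ r_i the total number of 1s. Each pair of columns can share at most one row with both entries 1 (else a 2×2 all-ones block appears), so Σ_i C(r_i, 2) ≤ C(128, 2) = 8128. By convexity Σ_i C(r_i, 2) ≥ 5·C(z/5, 2) = z(z − 5)/(2·5), giving z² − 5z − 5·128·127 ≤ 0 and hence z ≤ (1/2)[5 + √(25 + 4·81280)] = (1/2)[5 + √325145] ≈ (1/2)(5 + 570.2149) = 287.6074.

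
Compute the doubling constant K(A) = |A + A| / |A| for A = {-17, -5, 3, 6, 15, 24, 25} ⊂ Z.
K = |A + A| / |A| = 26/7

Enumerate A + A = {a + b : a, b ∈ A}. With |A| = 7, there are |A|^2 = 49 ordered sum pairs; collecting distinct values, A + A = {-34, -22, -14, -11, -10, -2, 1, 6, 7, 8, 9, 10, 12, 18, 19, 20, 21, 27, 28, 30, 31, 39, 40, 48, 49, 50}, so |A + A| = 26. Thus K = 26/7. For comparison, the minimum possible |A + A| over all 7-element sets is 2·7 − 1 = 13 (so min K = 13/7), attained only by arithmetic progressions.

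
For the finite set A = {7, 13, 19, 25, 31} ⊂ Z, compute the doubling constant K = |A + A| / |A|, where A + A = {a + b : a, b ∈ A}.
K = |A + A| / |A| = 9/5

Enumerate A + A = {a + b : a, b ∈ A}. With |A| = 5, there are |A|^2 = 25 ordered sum pairs; collecting distinct values, A + A = {14, 20, 26, 32, 38, 44, 50, 56, 62}, so |A + A| = 9. Thus K = 9/5. Here |A + A| = 2|A| − 1 = 9, the minimum possible — so K = 9/5 is minimal, which holds iff A is an arithmetic progression.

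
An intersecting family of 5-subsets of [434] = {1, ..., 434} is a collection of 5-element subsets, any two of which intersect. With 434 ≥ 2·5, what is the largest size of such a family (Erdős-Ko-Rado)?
max |F| = C(433, 4) = 1444462020

The Erdős-Ko-Rado theorem states: for n ≥ 2k, an intersecting family of k-subsets of an n-element set has size at most C(n − 1, k − 1), with equality for 'star' families {A ⊆ [n] : |A| = k, i ∈ A} (fix an element i). For n = 434, k = 5: C(433, 4) = 1444462020.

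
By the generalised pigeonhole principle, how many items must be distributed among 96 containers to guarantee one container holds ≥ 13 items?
n = (13 − 1)·96 + 1 = 1153

By the generalised pigeonhole principle, to guarantee some box contains ≥ r objects we need more than (r − 1) · k objects total. Threshold: n = (r − 1) · k + 1. With r = 13 and k = 96: n = 12 · 96 + 1 = 1152 + 1 = 1153. For n = 1152 = 12 · 96, we can put exactly 12 objects in every box, avoiding 13 in any single one — so 1153 is tight.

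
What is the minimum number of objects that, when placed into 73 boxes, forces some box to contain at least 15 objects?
n = (15 − 1)·73 + 1 = 1023

By the generalised pigeonhole principle, to guarantee some box contains ≥ r objects we need more than (r − 1) · k objects total. Threshold: n = (r − 1) · k + 1. With r = 15 and k = 73: n = 14 · 73 + 1 = 1022 + 1 = 1023. For n = 1022 = 14 · 73, we can put exactly 14 objects in every box, avoiding 15 in any single one — so 1023 is tight.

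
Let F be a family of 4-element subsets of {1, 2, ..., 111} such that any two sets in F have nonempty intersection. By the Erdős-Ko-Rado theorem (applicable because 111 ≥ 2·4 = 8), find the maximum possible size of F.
max |F| = C(110, 3) = 215820

Erdős-Ko-Rado (1961): when n ≥ 2k, max |F| = C(n−1, k−1). The bound is attained by the star {A : i ∈ A} for any fixed i ∈ [n]. Here C(111−1, 4−1) = C(110, 3) = 215820.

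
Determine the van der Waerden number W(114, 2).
W(114, 2) = 114 + 1 = 115

A 2-term AP is any pair of integers, so a monochromatic 2-AP exists iff some colour is used at least twice. With 114 colours, the colouring i ↦ i on {1, ..., 114} uses each colour once, avoiding any monochromatic pair, so W(114, 2) > 114. For {1, ..., 115}, pigeonhole forces two integers of the same colour, which form a monochromatic 2-AP. Hence W(114, 2) = 115.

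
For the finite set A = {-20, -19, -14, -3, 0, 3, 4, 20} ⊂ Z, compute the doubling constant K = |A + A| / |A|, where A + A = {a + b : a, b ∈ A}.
K = |A + A| / |A| = 30/8 = 15/4

Enumerate A + A = {a + b : a, b ∈ A}. With |A| = 8, there are |A|^2 = 64 ordered sum pairs; collecting distinct values, A + A = {-40, -39, -38, -34, -33, -28, -23, -22, -20, -19, -17, -16, -15, -14, -11, -10, -6, -3, 0, 1, 3, 4, 6, 7, 8, 17, 20, 23, 24, 40}, so |A + A| = 30. Thus K = 30/8 = 15/4. For comparison, the minimum possible |A + A| over all 8-element sets is 2·8 − 1 = 15 (so min K = 15/8), attained only by arithmetic progressions.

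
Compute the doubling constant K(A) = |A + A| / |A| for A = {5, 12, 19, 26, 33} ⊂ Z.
K = |A + A| / |A| = 9/5

Enumerate A + A = {a + b : a, b ∈ A}. With |A| = 5, there are |A|^2 = 25 ordered sum pairs; collecting distinct values, A + A = {10, 17, 24, 31, 38, 45, 52, 59, 66}, so |A + A| = 9. Thus K = 9/5. Here |A + A| = 2|A| − 1 = 9, the minimum possible — so K = 9/5 is minimal, which holds iff A is an arithmetic progression.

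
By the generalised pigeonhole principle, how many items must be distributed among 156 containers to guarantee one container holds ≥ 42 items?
n = (42 − 1)·156 + 1 = 6397

By the generalised pigeonhole principle, to guarantee some box contains ≥ r objects we need more than (r − 1) · k objects total. Threshold: n = (r − 1) · k + 1. With r = 42 and k = 156: n = 41 · 156 + 1 = 6396 + 1 = 6397. For n = 6396 = 41 · 156, we can put exactly 41 objects in every box, avoiding 42 in any single one — so 6397 is tight.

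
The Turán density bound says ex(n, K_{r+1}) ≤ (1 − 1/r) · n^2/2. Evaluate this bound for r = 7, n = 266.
Turán density bound = (6/7) · 266^2/2 = 30324

Turán's theorem: ex(n, K_{r+1}) is achieved by the complete r-partite Turán graph T(n, r) with parts as balanced as possible, and is at most (1 − 1/r) · n^2/2. For r = 7, n = 266: the density bound is (6/7) · 70756/2 = 30324. Since 7 ∣ 266, the Turán graph T(266, 7) has parts of equal size 38, and its edge count e(T(266, 7)) = 30324 attains the density bound exactly.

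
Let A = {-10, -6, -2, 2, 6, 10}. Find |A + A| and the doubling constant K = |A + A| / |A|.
K = |A + A| / |A| = 11/6

Enumerate A + A = {a + b : a, b ∈ A}. With |A| = 6, there are |A|^2 = 36 ordered sum pairs; collecting distinct values, A + A = {-20, -16, -12, -8, -4, 0, 4, 8, 12, 16, 20}, so |A + A| = 11. Thus K = 11/6. Here |A + A| = 2|A| − 1 = 11, the minimum possible — so K = 11/6 is minimal, which holds iff A is an arithmetic progression.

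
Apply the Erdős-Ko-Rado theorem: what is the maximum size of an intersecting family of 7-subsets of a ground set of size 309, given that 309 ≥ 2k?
max |F| = C(308, 6) = 1129000342008

The Erdős-Ko-Rado theorem states: for n ≥ 2k, an intersecting family of k-subsets of an n-element set has size at most C(n − 1, k − 1), with equality for 'star' families {A ⊆ [n] : |A| = k, i ∈ A} (fix an element i). For n = 309, k = 7: C(308, 6) = 1129000342008.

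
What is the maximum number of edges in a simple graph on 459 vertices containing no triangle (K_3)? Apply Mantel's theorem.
ex(459, K_3) = ⌊459^2/4⌋ = 52670

Mantel (1907): a triangle-free graph on n vertices has at most ⌊n^2/4⌋ edges, with equality for the complete bipartite graph K_{⌊n/2⌋, ⌈n/2⌉}. For n = 459: ⌊459^2/4⌋ = ⌊210681/4⌋ = 52670. The extremal graph is K_{229, 230}, which has 229·230 = 52670 edges.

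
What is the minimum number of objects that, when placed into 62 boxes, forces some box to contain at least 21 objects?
n = (21 − 1)·62 + 1 = 1241

By the generalised pigeonhole principle, to guarantee some box contains ≥ r objects we need more than (r − 1) · k objects total. Threshold: n = (r − 1) · k + 1. With r = 21 and k = 62: n = 20 · 62 + 1 = 1240 + 1 = 1241. For n = 1240 = 20 · 62, we can put exactly 20 objects in every box, avoiding 21 in any single one — so 1241 is tight.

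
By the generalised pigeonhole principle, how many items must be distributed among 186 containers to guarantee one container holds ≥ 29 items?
n = (29 − 1)·186 + 1 = 5209

By the generalised pigeonhole principle, to guarantee some box contains ≥ r objects we need more than (r − 1) · k objects total. Threshold: n = (r − 1) · k + 1. With r = 29 and k = 186: n = 28 · 186 + 1 = 5208 + 1 = 5209. For n = 5208 = 28 · 186, we can put exactly 28 objects in every box, avoiding 29 in any single one — so 5209 is tight.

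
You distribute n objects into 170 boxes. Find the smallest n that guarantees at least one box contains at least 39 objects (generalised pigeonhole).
n = (39 − 1)·170 + 1 = 6461

By the generalised pigeonhole principle, to guarantee some box contains ≥ r objects we need more than (r − 1) · k objects total. Threshold: n = (r − 1) · k + 1. With r = 39 and k = 170: n = 38 · 170 + 1 = 6460 + 1 = 6461. For n = 6460 = 38 · 170, we can put exactly 38 objects in every box, avoiding 39 in any single one — so 6461 is tight.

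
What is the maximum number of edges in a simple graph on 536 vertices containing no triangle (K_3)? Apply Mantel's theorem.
ex(536, K_3) = ⌊536^2/4⌋ = 71824

Mantel (1907): a triangle-free graph on n vertices has at most ⌊n^2/4⌋ edges, with equality for the complete bipartite graph K_{⌊n/2⌋, ⌈n/2⌉}. For n = 536: ⌊536^2/4⌋ = ⌊287296/4⌋ = 71824. The extremal graph is K_{268, 268}, which has 268·268 = 71824 edges.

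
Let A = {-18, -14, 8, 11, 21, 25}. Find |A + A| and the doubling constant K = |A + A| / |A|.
K = |A + A| / |A| = 20/6 = 10/3

Enumerate A + A = {a + b : a, b ∈ A}. With |A| = 6, there are |A|^2 = 36 ordered sum pairs; collecting distinct values, A + A = {-36, -32, -28, -10, -7, -6, -3, 3, 7, 11, 16, 19, 22, 29, 32, 33, 36, 42, 46, 50}, so |A + A| = 20. Thus K = 20/6 = 10/3. For comparison, the minimum possible |A + A| over all 6-element sets is 2·6 − 1 = 11 (so min K = 11/6), attained only by arithmetic progressions.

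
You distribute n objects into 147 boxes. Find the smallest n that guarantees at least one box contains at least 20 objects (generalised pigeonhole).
n = (20 − 1)·147 + 1 = 2794

By the generalised pigeonhole principle, to guarantee some box contains ≥ r objects we need more than (r − 1) · k objects total. Threshold: n = (r − 1) · k + 1. With r = 20 and k = 147: n = 19 · 147 + 1 = 2793 + 1 = 2794. For n = 2793 = 19 · 147, we can put exactly 19 objects in every box, avoiding 20 in any single one — so 2794 is tight.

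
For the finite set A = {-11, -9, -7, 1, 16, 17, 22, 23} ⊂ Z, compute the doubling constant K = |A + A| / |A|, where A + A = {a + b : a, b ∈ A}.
K = |A + A| / |A| = 34/8 = 17/4

Enumerate A + A = {a + b : a, b ∈ A}. With |A| = 8, there are |A|^2 = 64 ordered sum pairs; collecting distinct values, A + A = {-22, -20, -18, -16, -14, -10, -8, -6, 2, 5, 6, 7, 8, 9, 10, 11, 12, 13, 14, 15, 16, 17, 18, 23, 24, 32, 33, 34, 38, 39, 40, 44, 45, 46}, so |A + A| = 34. Thus K = 34/8 = 17/4. For comparison, the minimum possible |A + A| over all 8-element sets is 2·8 − 1 = 15 (so min K = 15/8), attained only by arithmetic progressions.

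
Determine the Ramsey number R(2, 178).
R(2, 178) = 178

R(2, k) = k for all k ≥ 2: in a 2-colouring of K_k, either some edge is red (a red K_2) or all edges are blue (a blue K_k). And K_{177} coloured all-blue has no blue K_178, so R(2, 178) > 177. Hence R(2, 178) = 178.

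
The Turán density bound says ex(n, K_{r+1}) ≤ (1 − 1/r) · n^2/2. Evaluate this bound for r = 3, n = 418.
Turán density bound = (2/3) · 418^2/2 = 174724/3 ≈ 58241.3333

Turán's theorem: ex(n, K_{r+1}) is achieved by the complete r-partite Turán graph T(n, r) with parts as balanced as possible, and is at most (1 − 1/r) · n^2/2. For r = 3, n = 418: the density bound is (2/3) · 174724/2 = 174724/3 ≈ 58241.3333. The integer-valued extremum is e(T(418, 3)) = 58241, which is strictly less than the density bound 174724/3 since 3 ∤ 418 (the parts of T(418, 3) cannot all be equal).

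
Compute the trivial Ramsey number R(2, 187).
R(2, 187) = 187

R(2, k) = k for all k ≥ 2: in a 2-colouring of K_k, either some edge is red (a red K_2) or all edges are blue (a blue K_k). And K_{186} coloured all-blue has no blue K_187, so R(2, 187) > 186. Hence R(2, 187) = 187.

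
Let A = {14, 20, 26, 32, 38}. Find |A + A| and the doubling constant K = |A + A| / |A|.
K = |A + A| / |A| = 9/5

Enumerate A + A = {a + b : a, b ∈ A}. With |A| = 5, there are |A|^2 = 25 ordered sum pairs; collecting distinct values, A + A = {28, 34, 40, 46, 52, 58, 64, 70, 76}, so |A + A| = 9. Thus K = 9/5. Here |A + A| = 2|A| − 1 = 9, the minimum possible — so K = 9/5 is minimal, which holds iff A is an arithmetic progression.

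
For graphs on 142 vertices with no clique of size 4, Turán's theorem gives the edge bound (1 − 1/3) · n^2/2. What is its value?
Turán density bound = (2/3) · 142^2/2 = 20164/3 ≈ 6721.3333

Turán's theorem: ex(n, K_{r+1}) is achieved by the complete r-partite Turán graph T(n, r) with parts as balanced as possible, and is at most (1 − 1/r) · n^2/2. For r = 3, n = 142: the density bound is (2/3) · 20164/2 = 20164/3 ≈ 6721.3333. The integer-valued extremum is e(T(142, 3)) = 6721, which is strictly less than the density bound 20164/3 since 3 ∤ 142 (the parts of T(142, 3) cannot all be equal).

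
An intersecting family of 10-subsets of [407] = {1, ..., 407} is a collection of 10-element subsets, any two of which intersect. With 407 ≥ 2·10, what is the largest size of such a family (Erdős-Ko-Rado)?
max |F| = C(406, 9) = 755424072378038700

Erdős-Ko-Rado (1961): when n ≥ 2k, max |F| = C(n−1, k−1). The bound is attained by the star {A : i ∈ A} for any fixed i ∈ [n]. Here C(407−1, 10−1) = C(406, 9) = 755424072378038700.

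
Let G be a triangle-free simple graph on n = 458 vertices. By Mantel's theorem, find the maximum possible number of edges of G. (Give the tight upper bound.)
ex(458, K_3) = ⌊458^2/4⌋ = 52441

Mantel (1907): a triangle-free graph on n vertices has at most ⌊n^2/4⌋ edges, with equality for the complete bipartite graph K_{⌊n/2⌋, ⌈n/2⌉}. For n = 458: ⌊458^2/4⌋ = ⌊209764/4⌋ = 52441. The extremal graph is K_{229, 229}, which has 229·229 = 52441 edges.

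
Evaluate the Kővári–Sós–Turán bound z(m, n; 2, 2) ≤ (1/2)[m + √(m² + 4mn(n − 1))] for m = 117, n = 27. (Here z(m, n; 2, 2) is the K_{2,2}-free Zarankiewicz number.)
z(117, 27; 2, 2) ≤ (1/2)[117 + √(117² + 4·117·27·26)] = (1/2)[117 + √342225] = 351

Kővári–Sós–Turán: let r_1, ..., r_117 be the row sums and z = Σ r_i the total number of 1s. Each pair of columns can share at most one row with both entries 1 (else a 2×2 all-ones block appears), so Σ_i C(r_i, 2) ≤ C(27, 2) = 351. By convexity Σ_i C(r_i, 2) ≥ 117·C(z/117, 2) = z(z − 117)/(2·117), giving z² − 117z − 117·27·26 ≤ 0 and hence z ≤ (1/2)[117 + √(13689 + 4·82134)] = (1/2)[117 + √342225] ≈ (1/2)(117 + 585) = 351.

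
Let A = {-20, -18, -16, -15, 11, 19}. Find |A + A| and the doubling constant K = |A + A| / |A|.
K = |A + A| / |A| = 20/6 = 10/3

Enumerate A + A = {a + b : a, b ∈ A}. With |A| = 6, there are |A|^2 = 36 ordered sum pairs; collecting distinct values, A + A = {-40, -38, -36, -35, -34, -33, -32, -31, -30, -9, -7, -5, -4, -1, 1, 3, 4, 22, 30, 38}, so |A + A| = 20. Thus K = 20/6 = 10/3. For comparison, the minimum possible |A + A| over all 6-element sets is 2·6 − 1 = 11 (so min K = 11/6), attained only by arithmetic progressions.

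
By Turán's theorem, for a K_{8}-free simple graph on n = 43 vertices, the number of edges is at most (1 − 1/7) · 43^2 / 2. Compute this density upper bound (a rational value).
Turán density bound = (6/7) · 43^2/2 = 5547/7 ≈ 792.4286

Turán's theorem: ex(n, K_{r+1}) is achieved by the complete r-partite Turán graph T(n, r) with parts as balanced as possible, and is at most (1 − 1/r) · n^2/2. For r = 7, n = 43: the density bound is (6/7) · 1849/2 = 5547/7 ≈ 792.4286. The integer-valued extremum is e(T(43, 7)) = 792, which is strictly less than the density bound 5547/7 since 7 ∤ 43 (the parts of T(43, 7) cannot all be equal).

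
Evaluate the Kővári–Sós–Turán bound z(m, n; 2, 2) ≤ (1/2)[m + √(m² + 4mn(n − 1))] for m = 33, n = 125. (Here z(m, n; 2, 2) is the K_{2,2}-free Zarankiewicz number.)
z(33, 125; 2, 2) ≤ (1/2)[33 + √(33² + 4·33·125·124)] = (1/2)[33 + √2047089] = 731.8826

Kővári–Sós–Turán: let r_1, ..., r_33 be the row sums and z = Σ r_i the total number of 1s. Each pair of columns can share at most one row with both entries 1 (else a 2×2 all-ones block appears), so Σ_i C(r_i, 2) ≤ C(125, 2) = 7750. By convexity Σ_i C(r_i, 2) ≥ 33·C(z/33, 2) = z(z − 33)/(2·33), giving z² − 33z − 33·125·124 ≤ 0 and hence z ≤ (1/2)[33 + √(1089 + 4·511500)] = (1/2)[33 + √2047089] ≈ (1/2)(33 + 1430.7652) = 731.8826.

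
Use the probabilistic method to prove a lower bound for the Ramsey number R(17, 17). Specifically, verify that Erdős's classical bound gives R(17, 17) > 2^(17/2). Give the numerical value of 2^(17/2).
2^(17/2) = 362.0387; so R(17, 17) > 362.0387

Colour each edge of K_n uniformly at random with red/blue. The expected number of monochromatic K_17 is C(n, 17) · 2 · 2^(−C(17,2)). If C(n, 17) · 2^(1 − C(17,2)) < 1, then with positive probability no monochromatic K_17 exists, so R(17, 17) > n. The standard estimate C(n, 17) ≤ n^17/17! shows this inequality holds whenever n ≤ 2^(17/2) (since 17! · 2^(C(17,2) − 1) > 2^(17^2/2) ≥ n^17). Hence R(17, 17) > 2^(17/2) = 362.0387.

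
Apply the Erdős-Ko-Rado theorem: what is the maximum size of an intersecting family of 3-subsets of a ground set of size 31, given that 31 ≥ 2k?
max |F| = C(30, 2) = 435

Erdős-Ko-Rado (1961): when n ≥ 2k, max |F| = C(n−1, k−1). The bound is attained by the star {A : i ∈ A} for any fixed i ∈ [n]. Here C(31−1, 3−1) = C(30, 2) = 435.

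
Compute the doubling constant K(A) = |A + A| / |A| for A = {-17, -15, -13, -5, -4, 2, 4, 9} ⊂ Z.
K = |A + A| / |A| = 30/8 = 15/4

Enumerate A + A = {a + b : a, b ∈ A}. With |A| = 8, there are |A|^2 = 64 ordered sum pairs; collecting distinct values, A + A = {-34, -32, -30, -28, -26, -22, -21, -20, -19, -18, -17, -15, -13, -11, -10, -9, -8, -6, -4, -3, -2, -1, 0, 4, 5, 6, 8, 11, 13, 18}, so |A + A| = 30. Thus K = 30/8 = 15/4. For comparison, the minimum possible |A + A| over all 8-element sets is 2·8 − 1 = 15 (so min K = 15/8), attained only by arithmetic progressions.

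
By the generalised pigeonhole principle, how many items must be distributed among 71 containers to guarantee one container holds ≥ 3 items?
n = (3 − 1)·71 + 1 = 143

By the generalised pigeonhole principle, to guarantee some box contains ≥ r objects we need more than (r − 1) · k objects total. Threshold: n = (r − 1) · k + 1. With r = 3 and k = 71: n = 2 · 71 + 1 = 142 + 1 = 143. For n = 142 = 2 · 71, we can put exactly 2 objects in every box, avoiding 3 in any single one — so 143 is tight.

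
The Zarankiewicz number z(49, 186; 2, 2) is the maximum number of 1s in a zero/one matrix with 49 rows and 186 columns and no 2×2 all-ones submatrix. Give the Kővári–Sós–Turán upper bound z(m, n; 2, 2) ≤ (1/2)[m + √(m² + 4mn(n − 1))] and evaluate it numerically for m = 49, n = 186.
z(49, 186; 2, 2) ≤ (1/2)[49 + √(49² + 4·49·186·185)] = (1/2)[49 + √6746761] = 1323.2264

Kővári–Sós–Turán: let r_1, ..., r_49 be the row sums and z = Σ r_i the total number of 1s. Each pair of columns can share at most one row with both entries 1 (else a 2×2 all-ones block appears), so Σ_i C(r_i, 2) ≤ C(186, 2) = 17205. By convexity Σ_i C(r_i, 2) ≥ 49·C(z/49, 2) = z(z − 49)/(2·49), giving z² − 49z − 49·186·185 ≤ 0 and hence z ≤ (1/2)[49 + √(2401 + 4·1686090)] = (1/2)[49 + √6746761] ≈ (1/2)(49 + 2597.4528) = 1323.2264.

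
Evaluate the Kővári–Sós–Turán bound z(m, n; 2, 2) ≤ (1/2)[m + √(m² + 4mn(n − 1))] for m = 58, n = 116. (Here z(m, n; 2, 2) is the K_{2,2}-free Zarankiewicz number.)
z(58, 116; 2, 2) ≤ (1/2)[58 + √(58² + 4·58·116·115)] = (1/2)[58 + √3098244] = 909.0915

Kővári–Sós–Turán: let r_1, ..., r_58 be the row sums and z = Σ r_i the total number of 1s. Each pair of columns can share at most one row with both entries 1 (else a 2×2 all-ones block appears), so Σ_i C(r_i, 2) ≤ C(116, 2) = 6670. By convexity Σ_i C(r_i, 2) ≥ 58·C(z/58, 2) = z(z − 58)/(2·58), giving z² − 58z − 58·116·115 ≤ 0 and hence z ≤ (1/2)[58 + √(3364 + 4·773720)] = (1/2)[58 + √3098244] ≈ (1/2)(58 + 1760.1829) = 909.0915.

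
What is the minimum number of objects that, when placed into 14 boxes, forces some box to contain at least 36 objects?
n = (36 − 1)·14 + 1 = 491

By the generalised pigeonhole principle, to guarantee some box contains ≥ r objects we need more than (r − 1) · k objects total. Threshold: n = (r − 1) · k + 1. With r = 36 and k = 14: n = 35 · 14 + 1 = 490 + 1 = 491. For n = 490 = 35 · 14, we can put exactly 35 objects in every box, avoiding 36 in any single one — so 491 is tight.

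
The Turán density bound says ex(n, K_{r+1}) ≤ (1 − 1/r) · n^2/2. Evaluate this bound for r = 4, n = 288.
Turán density bound = (3/4) · 288^2/2 = 31104

Turán's theorem: ex(n, K_{r+1}) is achieved by the complete r-partite Turán graph T(n, r) with parts as balanced as possible, and is at most (1 − 1/r) · n^2/2. For r = 4, n = 288: the density bound is (3/4) · 82944/2 = 31104. Since 4 ∣ 288, the Turán graph T(288, 4) has parts of equal size 72, and its edge count e(T(288, 4)) = 31104 attains the density bound exactly.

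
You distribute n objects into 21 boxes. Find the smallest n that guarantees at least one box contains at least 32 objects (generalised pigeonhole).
n = (32 − 1)·21 + 1 = 652

By the generalised pigeonhole principle, to guarantee some box contains ≥ r objects we need more than (r − 1) · k objects total. Threshold: n = (r − 1) · k + 1. With r = 32 and k = 21: n = 31 · 21 + 1 = 651 + 1 = 652. For n = 651 = 31 · 21, we can put exactly 31 objects in every box, avoiding 32 in any single one — so 652 is tight.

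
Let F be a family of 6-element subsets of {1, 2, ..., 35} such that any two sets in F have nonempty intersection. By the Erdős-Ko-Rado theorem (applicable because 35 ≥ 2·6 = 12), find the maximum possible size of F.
max |F| = C(34, 5) = 278256

Erdős-Ko-Rado (1961): when n ≥ 2k, max |F| = C(n−1, k−1). The bound is attained by the star {A : i ∈ A} for any fixed i ∈ [n]. Here C(35−1, 6−1) = C(34, 5) = 278256.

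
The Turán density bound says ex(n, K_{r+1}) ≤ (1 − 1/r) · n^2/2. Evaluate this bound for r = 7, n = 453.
Turán density bound = (6/7) · 453^2/2 = 615627/7 ≈ 87946.7143

Turán's theorem: ex(n, K_{r+1}) is achieved by the complete r-partite Turán graph T(n, r) with parts as balanced as possible, and is at most (1 − 1/r) · n^2/2. For r = 7, n = 453: the density bound is (6/7) · 205209/2 = 615627/7 ≈ 87946.7143. The integer-valued extremum is e(T(453, 7)) = 87946, which is strictly less than the density bound 615627/7 since 7 ∤ 453 (the parts of T(453, 7) cannot all be equal).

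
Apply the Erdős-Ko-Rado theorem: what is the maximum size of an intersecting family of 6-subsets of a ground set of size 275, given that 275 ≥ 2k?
max |F| = C(274, 5) = 12406061304

The Erdős-Ko-Rado theorem states: for n ≥ 2k, an intersecting family of k-subsets of an n-element set has size at most C(n − 1, k − 1), with equality for 'star' families {A ⊆ [n] : |A| = k, i ∈ A} (fix an element i). For n = 275, k = 6: C(274, 5) = 12406061304.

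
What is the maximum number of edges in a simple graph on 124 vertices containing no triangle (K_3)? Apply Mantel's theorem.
ex(124, K_3) = ⌊124^2/4⌋ = 3844

Mantel (1907): a triangle-free graph on n vertices has at most ⌊n^2/4⌋ edges, with equality for the complete bipartite graph K_{⌊n/2⌋, ⌈n/2⌉}. For n = 124: ⌊124^2/4⌋ = ⌊15376/4⌋ = 3844. The extremal graph is K_{62, 62}, which has 62·62 = 3844 edges.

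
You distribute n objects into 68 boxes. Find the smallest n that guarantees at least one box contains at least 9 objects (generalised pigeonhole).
n = (9 − 1)·68 + 1 = 545

By the generalised pigeonhole principle, to guarantee some box contains ≥ r objects we need more than (r − 1) · k objects total. Threshold: n = (r − 1) · k + 1. With r = 9 and k = 68: n = 8 · 68 + 1 = 544 + 1 = 545. For n = 544 = 8 · 68, we can put exactly 8 objects in every box, avoiding 9 in any single one — so 545 is tight.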